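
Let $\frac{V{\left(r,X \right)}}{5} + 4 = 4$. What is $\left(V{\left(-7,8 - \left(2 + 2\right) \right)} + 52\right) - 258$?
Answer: $-206$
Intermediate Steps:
$V{\left(r,X \right)} = 0$ ($V{\left(r,X \right)} = -20 + 5 \cdot 4 = -20 + 20 = 0$)
$\left(V{\left(-7,8 - \left(2 + 2\right) \right)} + 52\right) - 258 = \left(0 + 52\right) - 258 = 52 - 258 = -206$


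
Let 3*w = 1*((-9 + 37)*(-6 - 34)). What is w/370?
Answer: -112/111 ≈ -1.0090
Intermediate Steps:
w = -1120/3 (w = (1*((-9 + 37)*(-6 - 34)))/3 = (1*(28*(-40)))/3 = (1*(-1120))/3 = (1/3)*(-1120) = -1120/3 ≈ -373.33)
w/370 = -1120/3/370 = -1120/3*1/370 = -112/111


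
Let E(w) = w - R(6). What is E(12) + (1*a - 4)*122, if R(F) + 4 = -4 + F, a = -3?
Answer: -840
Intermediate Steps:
R(F) = -8 + F (R(F) = -4 + (-4 + F) = -8 + F)
E(w) = 2 + w (E(w) = w - (-8 + 6) = w - 1*(-2) = w + 2 = 2 + w)
E(12) + (1*a - 4)*122 = (2 + 12) + (1*(-3) - 4)*122 = 14 + (-3 - 4)*122 = 14 - 7*122 = 14 - 854 = -840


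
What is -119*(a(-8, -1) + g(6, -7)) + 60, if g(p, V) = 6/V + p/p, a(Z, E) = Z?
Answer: 995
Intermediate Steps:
g(p, V) = 1 + 6/V (g(p, V) = 6/V + 1 = 1 + 6/V)
-119*(a(-8, -1) + g(6, -7)) + 60 = -119*(-8 + (6 - 7)/(-7)) + 60 = -119*(-8 - 1/7*(-1)) + 60 = -119*(-8 + 1/7) + 60 = -119*(-55/7) + 60 = 935 + 60 = 995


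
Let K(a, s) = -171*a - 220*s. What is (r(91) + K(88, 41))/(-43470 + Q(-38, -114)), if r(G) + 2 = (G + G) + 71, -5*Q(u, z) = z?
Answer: 39695/72412 ≈ 0.54818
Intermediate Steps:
Q(u, z) = -z/5
K(a, s) = -220*s - 171*a
r(G) = 69 + 2*G (r(G) = -2 + ((G + G) + 71) = -2 + (2*G + 71) = -2 + (71 + 2*G) = 69 + 2*G)
(r(91) + K(88, 41))/(-43470 + Q(-38, -114)) = ((69 + 2*91) + (-220*41 - 171*88))/(-43470 - ⅕*(-114)) = ((69 + 182) + (-9020 - 15048))/(-43470 + 114/5) = (251 - 24068)/(-217236/5) = -23817*(-5/217236) = 39695/72412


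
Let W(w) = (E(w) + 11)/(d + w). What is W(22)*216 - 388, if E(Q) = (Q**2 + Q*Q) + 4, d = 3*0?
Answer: 101896/11 ≈ 9263.3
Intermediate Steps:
d = 0
E(Q) = 4 + 2*Q**2 (E(Q) = (Q**2 + Q**2) + 4 = 2*Q**2 + 4 = 4 + 2*Q**2)
W(w) = (15 + 2*w**2)/w (W(w) = ((4 + 2*w**2) + 11)/(0 + w) = (15 + 2*w**2)/w)
W(22)*216 - 388 = (2*22 + 15/22)*216 - 388 = (44 + 15*(1/22))*216 - 388 = (44 + 15/22)*216 - 388 = (983/22)*216 - 388 = 106164/11 - 388 = 101896/11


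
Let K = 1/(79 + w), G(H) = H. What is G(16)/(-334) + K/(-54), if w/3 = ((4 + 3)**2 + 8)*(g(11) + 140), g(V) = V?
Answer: -11188967/233566200 ≈ -0.047905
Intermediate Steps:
w = 25821 (w = 3*(((4 + 3)**2 + 8)*(11 + 140)) = 3*((7**2 + 8)*151) = 3*((49 + 8)*151) = 3*(57*151) = 3*8607 = 25821)
K = 1/25900 (K = 1/(79 + 25821) = 1/25900 ≈ 3.8610e-5)
G(16)/(-334) + K/(-54) = 16/(-334) + (1/25900)/(-54) = 16*(-1/334) + (1/25900)*(-1/54) = -8/167 - 1/1398600 = -11188967/233566200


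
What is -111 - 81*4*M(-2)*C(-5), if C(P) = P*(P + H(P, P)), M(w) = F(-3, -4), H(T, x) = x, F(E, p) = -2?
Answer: 32289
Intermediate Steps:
M(w) = -2
C(P) = 2*P**2 (C(P) = P*(P + P) = P*(2*P) = 2*P**2)
-111 - 81*4*M(-2)*C(-5) = -111 - 81*4*(-2)*2*(-5)**2 = -111 - (-648)*2*25 = -111 - (-648)*50 = -111 - 81*(-400) = -111 + 32400 = 32289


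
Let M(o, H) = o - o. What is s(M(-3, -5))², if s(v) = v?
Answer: 0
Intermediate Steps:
M(o, H) = 0
s(M(-3, -5))² = 0² = 0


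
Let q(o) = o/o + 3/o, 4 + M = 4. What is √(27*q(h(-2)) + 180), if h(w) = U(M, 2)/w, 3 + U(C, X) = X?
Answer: 3*√41 ≈ 19.209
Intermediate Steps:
M = 0 (M = -4 + 4 = 0)
U(C, X) = -3 + X
h(w) = -1/w (h(w) = (-3 + 2)/w = -1/w)
q(o) = 1 + 3/o
√(27*q(h(-2)) + 180) = √(27*((3 - 1/(-2))/((-1/(-2)))) + 180) = √(27*((3 - 1*(-½))/((-1*(-½)))) + 180) = √(27*((3 + ½)/(½)) + 180) = √(27*(2*(7/2)) + 180) = √(27*7 + 180) = √(189 + 180) = √369 = 3*√41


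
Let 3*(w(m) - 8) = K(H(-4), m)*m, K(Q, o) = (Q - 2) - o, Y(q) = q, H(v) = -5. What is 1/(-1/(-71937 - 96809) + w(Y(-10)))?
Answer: -168746/337491 ≈ -0.50000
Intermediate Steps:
K(Q, o) = -2 + Q - o (K(Q, o) = (-2 + Q) - o = -2 + Q - o)
w(m) = 8 + m*(-7 - m)/3 (w(m) = 8 + ((-2 - 5 - m)*m)/3 = 8 + ((-7 - m)*m)/3 = 8 + (m*(-7 - m))/3 = 8 + m*(-7 - m)/3)
1/(-1/(-71937 - 96809) + w(Y(-10))) = 1/(-1/(-71937 - 96809) + (8 - ⅓*(-10)*(7 - 10))) = 1/(-1/(-168746) + (8 - ⅓*(-10)*(-3))) = 1/(-1*(-1/168746) + (8 - 10)) = 1/(1/168746 - 2) = 1/(-337491/168746) = -168746/337491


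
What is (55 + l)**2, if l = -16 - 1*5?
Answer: 1156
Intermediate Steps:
l = -21 (l = -16 - 5 = -21)
(55 + l)**2 = (55 - 21)**2 = 34**2 = 1156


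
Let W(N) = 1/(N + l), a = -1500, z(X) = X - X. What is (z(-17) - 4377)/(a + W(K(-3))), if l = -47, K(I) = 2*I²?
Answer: 126933/43501 ≈ 2.9179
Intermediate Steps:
z(X) = 0
W(N) = 1/(-47 + N) (W(N) = 1/(N - 47) = 1/(-47 + N))
(z(-17) - 4377)/(a + W(K(-3))) = (0 - 4377)/(-1500 + 1/(-47 + 2*(-3)²)) = -4377/(-1500 + 1/(-47 + 2*9)) = -4377/(-1500 + 1/(-47 + 18)) = -4377/(-1500 + 1/(-29)) = -4377/(-1500 - 1/29) = -4377/(-43501/29) = -4377*(-29/43501) = 126933/43501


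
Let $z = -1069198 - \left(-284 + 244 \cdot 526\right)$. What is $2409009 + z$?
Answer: $1211751$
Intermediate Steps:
$z = -1197258$ ($z = -1069198 - \left(-284 + 128344\right) = -1069198 - 128060 = -1197258$)
$2409009 + z = 2409009 - 1197258 = 1211751$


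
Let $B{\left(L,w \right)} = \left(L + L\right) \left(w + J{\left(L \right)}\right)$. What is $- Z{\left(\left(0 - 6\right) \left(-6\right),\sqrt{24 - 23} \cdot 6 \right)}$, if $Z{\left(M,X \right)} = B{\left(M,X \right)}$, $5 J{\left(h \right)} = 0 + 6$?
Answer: $- \frac{2592}{5} \approx -518.4$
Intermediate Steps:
$J{\left(h \right)} = \frac{6}{5}$ ($J{\left(h \right)} = \frac{0 + 6}{5} = \frac{1}{5} \cdot 6 = \frac{6}{5}$)
$B{\left(L,w \right)} = 2 L \left(\frac{6}{5} + w\right)$ ($B{\left(L,w \right)} = \left(L + L\right) \left(w + \frac{6}{5}\right) = 2 L \left(\frac{6}{5} + w\right)$)
$Z{\left(M,X \right)} = \frac{2 M \left(6 + 5 X\right)}{5}$
$- Z{\left(\left(0 - 6\right) \left(-6\right),\sqrt{24 - 23} \cdot 6 \right)} = - \frac{2 \left(0 - 6\right) \left(-6\right) \left(6 + 5 \sqrt{24 - 23} \cdot 6\right)}{5} = - \frac{2 \left(\left(-6\right) \left(-6\right)\right) \left(6 + 5 \sqrt{1} \cdot 6\right)}{5} = - \frac{2 \cdot 36 \left(6 + 5 \cdot 1 \cdot 6\right)}{5} = - \frac{2 \cdot 36 \left(6 + 5 \cdot 6\right)}{5} = - \frac{2 \cdot 36 \left(6 + 30\right)}{5} = - \frac{2 \cdot 36 \cdot 36}{5} = \left(-1\right) \frac{2592}{5} = - \frac{2592}{5}$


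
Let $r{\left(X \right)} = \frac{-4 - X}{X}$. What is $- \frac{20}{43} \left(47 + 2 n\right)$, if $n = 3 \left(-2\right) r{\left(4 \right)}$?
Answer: $- \frac{1420}{43} \approx -33.023$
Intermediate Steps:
$r{\left(X \right)} = \frac{-4 - X}{X}$
$n = 12$ ($n = 3 \left(-2\right) \frac{-4 - 4}{4} = - 6 \frac{-4 - 4}{4} = - 6 \cdot \frac{1}{4} \left(-8\right) = \left(-6\right) \left(-2\right) = 12$)
$- \frac{20}{43} \left(47 + 2 n\right) = - \frac{20}{43} \left(47 + 2 \cdot 12\right) = \left(-20\right) \frac{1}{43} \left(47 + 24\right) = \left(- \frac{20}{43}\right) 71 = - \frac{1420}{43}$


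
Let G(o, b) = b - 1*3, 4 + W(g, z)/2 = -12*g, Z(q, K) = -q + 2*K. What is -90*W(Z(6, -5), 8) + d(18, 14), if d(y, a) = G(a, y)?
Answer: -33825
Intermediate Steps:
W(g, z) = -8 - 24*g (W(g, z) = -8 + 2*(-12*g) = -8 - 24*g)
G(o, b) = -3 + b (G(o, b) = b - 3 = -3 + b)
d(y, a) = -3 + y
-90*W(Z(6, -5), 8) + d(18, 14) = -90*(-8 - 24*(-1*6 + 2*(-5))) + (-3 + 18) = -90*(-8 - 24*(-6 - 10)) + 15 = -90*(-8 - 24*(-16)) + 15 = -90*(-8 + 384) + 15 = -90*376 + 15 = -33840 + 15 = -33825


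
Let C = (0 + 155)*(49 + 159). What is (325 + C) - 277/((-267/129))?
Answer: 2910196/89 ≈ 32699.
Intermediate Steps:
C = 32240 (C = 155*208 = 32240)
(325 + C) - 277/((-267/129)) = (325 + 32240) - 277/((-267/129)) = 32565 - 277/((-267*1/129)) = 32565 - 277/(-89/43) = 32565 - 277*(-43/89) = 32565 + 11911/89 = 2910196/89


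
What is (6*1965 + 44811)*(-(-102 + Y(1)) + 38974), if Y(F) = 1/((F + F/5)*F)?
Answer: 4423387017/2 ≈ 2.2117e+9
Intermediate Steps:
Y(F) = 5/(6*F**2) (Y(F) = 1/((F + F*(1/5))*F) = 1/((F + F/5)*F) = 1/(((6*F/5))*F) = (5/(6*F))/F = 5/(6*F**2))
(6*1965 + 44811)*(-(-102 + Y(1)) + 38974) = (6*1965 + 44811)*(-(-102 + (5/6)/1**2) + 38974) = (11790 + 44811)*(-(-102 + (5/6)*1) + 38974) = 56601*(-(-102 + 5/6) + 38974) = 56601*(-1*(-607/6) + 38974) = 56601*(607/6 + 38974) = 56601*(234451/6) = 4423387017/2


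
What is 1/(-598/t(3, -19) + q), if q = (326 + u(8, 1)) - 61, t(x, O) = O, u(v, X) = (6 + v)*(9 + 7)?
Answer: 19/9889 ≈ 0.0019213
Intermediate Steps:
u(v, X) = 96 + 16*v (u(v, X) = (6 + v)*16 = 96 + 16*v)
q = 489 (q = (326 + (96 + 16*8)) - 61 = (326 + (96 + 128)) - 61 = (326 + 224) - 61 = 550 - 61 = 489)
1/(-598/t(3, -19) + q) = 1/(-598/(-19) + 489) = 1/(-598*(-1/19) + 489) = 1/(598/19 + 489) = 1/(9889/19) = 19/9889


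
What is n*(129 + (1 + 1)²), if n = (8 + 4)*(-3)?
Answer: -4788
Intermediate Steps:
n = -36 (n = 12*(-3) = -36)
n*(129 + (1 + 1)²) = -36*(129 + (1 + 1)²) = -36*(129 + 2²) = -36*(129 + 4) = -36*133 = -4788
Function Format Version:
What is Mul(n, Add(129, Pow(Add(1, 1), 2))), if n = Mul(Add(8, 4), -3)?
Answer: -4788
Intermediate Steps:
n = -36 (n = Mul(12, -3) = -36)
Mul(n, Add(129, Pow(Add(1, 1), 2))) = Mul(-36, Add(129, Pow(Add(1, 1), 2))) = Mul(-36, Add(129, Pow(2, 2))) = Mul(-36, Add(129, 4)) = Mul(-36, 133) = -4788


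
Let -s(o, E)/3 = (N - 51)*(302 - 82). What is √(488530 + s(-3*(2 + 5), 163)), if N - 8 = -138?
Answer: √607990 ≈ 779.74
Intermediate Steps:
N = -130 (N = 8 - 138 = -130)
s(o, E) = 119460 (s(o, E) = -3*(-130 - 51)*(302 - 82) = -(-543)*220 = -3*(-39820) = 119460)
√(488530 + s(-3*(2 + 5), 163)) = √(488530 + 119460) = √607990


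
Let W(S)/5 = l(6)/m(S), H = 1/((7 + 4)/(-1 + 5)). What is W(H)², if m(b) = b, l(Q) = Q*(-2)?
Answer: 27225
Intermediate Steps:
l(Q) = -2*Q
H = 4/11 (H = 1/(11/4) = 4/11 ≈ 0.36364)
W(S) = -60/S (W(S) = 5*((-2*6)/S) = 5*(-12/S) = -60/S)
W(H)² = (-60/4/11)² = (-60*11/4)² = (-165)² = 27225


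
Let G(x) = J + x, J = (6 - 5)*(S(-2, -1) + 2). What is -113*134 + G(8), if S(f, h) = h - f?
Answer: -15131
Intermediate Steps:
J = 3 (J = (6 - 5)*((-1 - 1*(-2)) + 2) = 1*((-1 + 2) + 2) = 1*(1 + 2) = 1*3 = 3)
G(x) = 3 + x
-113*134 + G(8) = -113*134 + (3 + 8) = -15142 + 11 = -15131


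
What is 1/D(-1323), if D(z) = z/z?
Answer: 1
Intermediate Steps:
D(z) = 1
1/D(-1323) = 1/1 = 1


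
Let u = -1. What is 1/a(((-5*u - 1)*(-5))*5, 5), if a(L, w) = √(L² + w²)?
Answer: √401/2005 ≈ 0.0099875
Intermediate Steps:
1/a(((-5*u - 1)*(-5))*5, 5) = 1/(√((((-5*(-1) - 1)*(-5))*5)² + 5²)) = 1/(√((((5 - 1)*(-5))*5)² + 25)) = 1/(√(((4*(-5))*5)² + 25)) = 1/(√((-20*5)² + 25)) = 1/(√((-100)² + 25)) = 1/(√(10000 + 25)) = 1/(√10025) = 1/(5*√401) = √401/2005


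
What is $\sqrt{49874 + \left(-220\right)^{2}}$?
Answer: $\sqrt{98274} \approx 313.49$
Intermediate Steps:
$\sqrt{49874 + \left(-220\right)^{2}} = \sqrt{49874 + 48400} = \sqrt{98274}$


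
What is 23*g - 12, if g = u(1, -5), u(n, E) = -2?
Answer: -58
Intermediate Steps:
g = -2
23*g - 12 = 23*(-2) - 12 = -46 - 12 = -58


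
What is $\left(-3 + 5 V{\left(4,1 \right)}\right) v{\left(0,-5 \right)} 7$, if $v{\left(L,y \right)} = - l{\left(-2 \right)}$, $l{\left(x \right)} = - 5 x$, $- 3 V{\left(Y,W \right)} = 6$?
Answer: $910$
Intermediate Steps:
$V{\left(Y,W \right)} = -2$ ($V{\left(Y,W \right)} = \left(- \frac{1}{3}\right) 6 = -2$)
$v{\left(L,y \right)} = -10$ ($v{\left(L,y \right)} = - \left(-5\right) \left(-2\right) = \left(-1\right) 10 = -10$)
$\left(-3 + 5 V{\left(4,1 \right)}\right) v{\left(0,-5 \right)} 7 = \left(-3 + 5 \left(-2\right)\right) \left(-10\right) 7 = \left(-3 - 10\right) \left(-10\right) 7 = \left(-13\right) \left(-10\right) 7 = 130 \cdot 7 = 910$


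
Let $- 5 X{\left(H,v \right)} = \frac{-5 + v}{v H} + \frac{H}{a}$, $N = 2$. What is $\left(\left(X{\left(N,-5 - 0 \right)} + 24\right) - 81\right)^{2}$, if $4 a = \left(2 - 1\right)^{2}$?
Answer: $\frac{86436}{25} \approx 3457.4$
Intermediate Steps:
$a = \frac{1}{4}$ ($a = \frac{\left(2 - 1\right)^{2}}{4} = \frac{1^{2}}{4} = \frac{1}{4} \cdot 1 = \frac{1}{4} \approx 0.25$)
$X{\left(H,v \right)} = - \frac{4 H}{5} - \frac{-5 + v}{5 H v}$ ($X{\left(H,v \right)} = - \frac{\frac{-5 + v}{v H} + H \frac{1}{\frac{1}{4}}}{5} = - \frac{\frac{-5 + v}{H v} + H 4}{5} = - \frac{\left(-5 + v\right) \frac{1}{H v} + 4 H}{5} = - \frac{\frac{-5 + v}{H v} + 4 H}{5} = - \frac{4 H + \frac{-5 + v}{H v}}{5} = - \frac{4 H}{5} - \frac{-5 + v}{5 H v}$)
$\left(\left(X{\left(N,-5 - 0 \right)} + 24\right) - 81\right)^{2} = \left(\left(\frac{5 - \left(-5 - 0\right) - 4 \left(-5 - 0\right) 2^{2}}{5 \cdot 2 \left(-5 - 0\right)} + 24\right) - 81\right)^{2} = \left(\left(\frac{1}{5} \cdot \frac{1}{2} \frac{1}{-5 + 0} \left(5 - \left(-5 + 0\right) - 4 \left(-5 + 0\right) 4\right) + 24\right) - 81\right)^{2} = \left(\left(\frac{1}{5} \cdot \frac{1}{2} \frac{1}{-5} \left(5 - -5 - \left(-20\right) 4\right) + 24\right) - 81\right)^{2} = \left(\left(\frac{1}{5} \cdot \frac{1}{2} \left(- \frac{1}{5}\right) \left(5 + 5 + 80\right) + 24\right) - 81\right)^{2} = \left(\left(\frac{1}{5} \cdot \frac{1}{2} \left(- \frac{1}{5}\right) 90 + 24\right) - 81\right)^{2} = \left(\left(- \frac{9}{5} + 24\right) - 81\right)^{2} = \left(\frac{111}{5} - 81\right)^{2} = \left(- \frac{294}{5}\right)^{2} = \frac{86436}{25}$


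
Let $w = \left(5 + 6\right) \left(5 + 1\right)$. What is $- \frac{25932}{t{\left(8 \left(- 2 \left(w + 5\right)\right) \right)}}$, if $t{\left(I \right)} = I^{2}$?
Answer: $- \frac{6483}{322624} \approx -0.020095$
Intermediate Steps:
$w = 66$ ($w = 11 \cdot 6 = 66$)
$- \frac{25932}{t{\left(8 \left(- 2 \left(w + 5\right)\right) \right)}} = - \frac{25932}{\left(8 \left(- 2 \left(66 + 5\right)\right)\right)^{2}} = - \frac{25932}{\left(8 \left(\left(-2\right) 71\right)\right)^{2}} = - \frac{25932}{\left(8 \left(-142\right)\right)^{2}} = - \frac{25932}{\left(-1136\right)^{2}} = - \frac{25932}{1290496} = \left(-25932\right) \frac{1}{1290496} = - \frac{6483}{322624}$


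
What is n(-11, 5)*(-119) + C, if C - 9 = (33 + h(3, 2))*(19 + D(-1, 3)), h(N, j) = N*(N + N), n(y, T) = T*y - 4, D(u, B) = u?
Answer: 7948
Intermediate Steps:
n(y, T) = -4 + T*y
h(N, j) = 2*N² (h(N, j) = N*(2*N) = 2*N²)
C = 927 (C = 9 + (33 + 2*3²)*(19 - 1) = 9 + (33 + 2*9)*18 = 9 + (33 + 18)*18 = 9 + 51*18 = 9 + 918 = 927)
n(-11, 5)*(-119) + C = (-4 + 5*(-11))*(-119) + 927 = (-4 - 55)*(-119) + 927 = -59*(-119) + 927 = 7021 + 927 = 7948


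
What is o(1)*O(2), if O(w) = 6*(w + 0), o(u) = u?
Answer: 12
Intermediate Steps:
O(w) = 6*w
o(1)*O(2) = 1*(6*2) = 1*12 = 12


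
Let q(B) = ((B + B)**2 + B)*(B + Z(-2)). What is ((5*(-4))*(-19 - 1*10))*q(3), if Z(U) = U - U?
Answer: 67860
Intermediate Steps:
Z(U) = 0
q(B) = B*(B + 4*B**2) (q(B) = ((B + B)**2 + B)*(B + 0) = ((2*B)**2 + B)*B = (4*B**2 + B)*B = (B + 4*B**2)*B = B*(B + 4*B**2))
((5*(-4))*(-19 - 1*10))*q(3) = ((5*(-4))*(-19 - 1*10))*(3**2*(1 + 4*3)) = (-20*(-19 - 10))*(9*(1 + 12)) = (-20*(-29))*(9*13) = 580*117 = 67860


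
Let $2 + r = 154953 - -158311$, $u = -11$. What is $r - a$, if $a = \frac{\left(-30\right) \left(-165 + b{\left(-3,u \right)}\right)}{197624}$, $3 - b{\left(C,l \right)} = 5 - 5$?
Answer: $\frac{15477021157}{49406} \approx 3.1326 \cdot 10^{5}$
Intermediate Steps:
$b{\left(C,l \right)} = 3$ ($b{\left(C,l \right)} = 3 - \left(5 - 5\right) = 3 - 0 = 3 + 0 = 3$)
$r = 313262$ ($r = -2 + \left(154953 - -158311\right) = -2 + \left(154953 + 158311\right) = -2 + 313264 = 313262$)
$a = \frac{1215}{49406}$ ($a = \frac{\left(-30\right) \left(-165 + 3\right)}{197624} = \left(-30\right) \left(-162\right) \frac{1}{197624} = 4860 \cdot \frac{1}{197624} = \frac{1215}{49406} \approx 0.024592$)
$r - a = 313262 - \frac{1215}{49406} = \frac{15477021157}{49406}$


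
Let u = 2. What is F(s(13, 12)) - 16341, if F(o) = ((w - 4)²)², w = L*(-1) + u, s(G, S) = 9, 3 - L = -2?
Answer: -13940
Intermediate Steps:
L = 5 (L = 3 - 1*(-2) = 3 + 2 = 5)
w = -3 (w = 5*(-1) + 2 = -5 + 2 = -3)
F(o) = 2401 (F(o) = ((-3 - 4)²)² = ((-7)²)² = 49² = 2401)
F(s(13, 12)) - 16341 = 2401 - 16341 = -13940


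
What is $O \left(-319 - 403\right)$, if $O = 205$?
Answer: $-148010$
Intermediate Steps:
$O \left(-319 - 403\right) = 205 \left(-319 - 403\right) = 205 \left(-722\right) = -148010$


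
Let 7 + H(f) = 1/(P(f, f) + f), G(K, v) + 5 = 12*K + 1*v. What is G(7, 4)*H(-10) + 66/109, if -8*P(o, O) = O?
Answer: -2250393/3815 ≈ -589.88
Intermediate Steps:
P(o, O) = -O/8
G(K, v) = -5 + v + 12*K (G(K, v) = -5 + (12*K + 1*v) = -5 + (12*K + v) = -5 + (v + 12*K) = -5 + v + 12*K)
H(f) = -7 + 8/(7*f) (H(f) = -7 + 1/(-f/8 + f) = -7 + 1/(7*f/8) = -7 + 8/(7*f))
G(7, 4)*H(-10) + 66/109 = (-5 + 4 + 12*7)*(-7 + (8/7)/(-10)) + 66/109 = (-5 + 4 + 84)*(-7 + (8/7)*(-⅒)) + 66*(1/109) = 83*(-7 - 4/35) + 66/109 = 83*(-249/35) + 66/109 = -20667/35 + 66/109 = -2250393/3815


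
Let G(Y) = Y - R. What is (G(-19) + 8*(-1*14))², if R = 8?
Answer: 19321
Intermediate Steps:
G(Y) = -8 + Y (G(Y) = Y - 1*8 = Y - 8 = -8 + Y)
(G(-19) + 8*(-1*14))² = ((-8 - 19) + 8*(-1*14))² = (-27 + 8*(-14))² = (-27 - 112)² = (-139)² = 19321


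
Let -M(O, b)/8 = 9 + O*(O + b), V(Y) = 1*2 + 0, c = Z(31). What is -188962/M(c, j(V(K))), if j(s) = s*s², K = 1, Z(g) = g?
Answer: 94481/4872 ≈ 19.393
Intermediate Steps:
c = 31
V(Y) = 2 (V(Y) = 2 + 0 = 2)
j(s) = s³
M(O, b) = -72 - 8*O*(O + b) (M(O, b) = -8*(9 + O*(O + b)) = -72 - 8*O*(O + b))
-188962/M(c, j(V(K))) = -188962/(-72 - 8*31² - 8*31*2³) = -188962/(-72 - 8*961 - 8*31*8) = -188962/(-72 - 7688 - 1984) = -188962/(-9744) = -188962*(-1/9744) = 94481/4872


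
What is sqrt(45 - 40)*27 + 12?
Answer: 12 + 27*sqrt(5) ≈ 72.374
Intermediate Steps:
sqrt(45 - 40)*27 + 12 = sqrt(5)*27 + 12 = 27*sqrt(5) + 12 = 12 + 27*sqrt(5)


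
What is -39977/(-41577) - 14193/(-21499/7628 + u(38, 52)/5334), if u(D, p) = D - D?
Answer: 4502160275231/893863923 ≈ 5036.7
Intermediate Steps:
u(D, p) = 0
-39977/(-41577) - 14193/(-21499/7628 + u(38, 52)/5334) = -39977/(-41577) - 14193/(-21499/7628 + 0/5334) = -39977*(-1/41577) - 14193/(-21499*1/7628 + 0*(1/5334)) = 39977/41577 - 14193/(-21499/7628 + 0) = 39977/41577 - 14193/(-21499/7628) = 39977/41577 - 14193*(-7628/21499) = 39977/41577 + 108264204/21499 = 4502160275231/893863923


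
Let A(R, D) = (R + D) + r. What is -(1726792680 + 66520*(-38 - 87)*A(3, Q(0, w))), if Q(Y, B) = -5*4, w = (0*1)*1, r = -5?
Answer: -1909722680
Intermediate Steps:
w = 0 (w = 0*1 = 0)
Q(Y, B) = -20
A(R, D) = -5 + D + R (A(R, D) = (R + D) - 5 = (D + R) - 5 = -5 + D + R)
-(1726792680 + 66520*(-38 - 87)*A(3, Q(0, w))) = -(1726792680 + 66520*(-38 - 87)*(-5 - 20 + 3)) = -66520/(1/(25959 - 22*(-125))) = -66520/(1/(25959 + 2750)) = -66520/(1/28709) = -66520/1/28709 = -66520*28709 = -1909722680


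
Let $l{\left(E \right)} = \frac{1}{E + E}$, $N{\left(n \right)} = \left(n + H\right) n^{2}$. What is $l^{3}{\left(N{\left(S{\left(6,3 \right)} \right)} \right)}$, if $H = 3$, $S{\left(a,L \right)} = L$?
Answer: $\frac{1}{1259712} \approx 7.9383 \cdot 10^{-7}$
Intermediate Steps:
$N{\left(n \right)} = n^{2} \left(3 + n\right)$ ($N{\left(n \right)} = \left(n + 3\right) n^{2} = \left(3 + n\right) n^{2} = n^{2} \left(3 + n\right)$)
$l{\left(E \right)} = \frac{1}{2 E}$
$l^{3}{\left(N{\left(S{\left(6,3 \right)} \right)} \right)} = \left(\frac{1}{2 \cdot 3^{2} \left(3 + 3\right)}\right)^{3} = \left(\frac{1}{2 \cdot 9 \cdot 6}\right)^{3} = \left(\frac{1}{2 \cdot 54}\right)^{3} = \left(\frac{1}{2} \cdot \frac{1}{54}\right)^{3} = \left(\frac{1}{108}\right)^{3} = \frac{1}{1259712}$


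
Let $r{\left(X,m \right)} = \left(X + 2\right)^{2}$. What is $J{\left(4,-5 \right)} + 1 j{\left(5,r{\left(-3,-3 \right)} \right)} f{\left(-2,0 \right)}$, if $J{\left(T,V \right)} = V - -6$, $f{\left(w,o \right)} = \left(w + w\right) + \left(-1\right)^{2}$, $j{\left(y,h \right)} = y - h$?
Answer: $-11$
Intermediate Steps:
$r{\left(X,m \right)} = \left(2 + X\right)^{2}$
$f{\left(w,o \right)} = 1 + 2 w$ ($f{\left(w,o \right)} = 2 w + 1 = 1 + 2 w$)
$J{\left(T,V \right)} = 6 + V$ ($J{\left(T,V \right)} = V + 6 = 6 + V$)
$J{\left(4,-5 \right)} + 1 j{\left(5,r{\left(-3,-3 \right)} \right)} f{\left(-2,0 \right)} = \left(6 - 5\right) + 1 \left(5 - \left(2 - 3\right)^{2}\right) \left(1 + 2 \left(-2\right)\right) = 1 + 1 \left(5 - \left(-1\right)^{2}\right) \left(1 - 4\right) = 1 + 1 \left(5 - 1\right) \left(-3\right) = 1 + 1 \cdot 4 \left(-3\right) = 1 + 1 \left(-12\right) = 1 - 12 = -11$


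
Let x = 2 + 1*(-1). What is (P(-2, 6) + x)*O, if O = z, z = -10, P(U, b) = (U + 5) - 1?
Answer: -30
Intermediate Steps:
P(U, b) = 4 + U (P(U, b) = (5 + U) - 1 = 4 + U)
x = 1 (x = 2 - 1 = 1)
O = -10
(P(-2, 6) + x)*O = ((4 - 2) + 1)*(-10) = (2 + 1)*(-10) = 3*(-10) = -30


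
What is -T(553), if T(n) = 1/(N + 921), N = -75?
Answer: -1/846 ≈ -0.0011820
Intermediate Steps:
T(n) = 1/846 (T(n) = 1/(-75 + 921) = 1/846)
-T(553) = -1*1/846 = -1/846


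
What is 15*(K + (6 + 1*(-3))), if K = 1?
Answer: 60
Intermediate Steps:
15*(K + (6 + 1*(-3))) = 15*(1 + (6 + 1*(-3))) = 15*(1 + (6 - 3)) = 15*(1 + 3) = 15*4 = 60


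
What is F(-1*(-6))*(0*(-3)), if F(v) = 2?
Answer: 0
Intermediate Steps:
F(-1*(-6))*(0*(-3)) = 2*(0*(-3)) = 2*0 = 0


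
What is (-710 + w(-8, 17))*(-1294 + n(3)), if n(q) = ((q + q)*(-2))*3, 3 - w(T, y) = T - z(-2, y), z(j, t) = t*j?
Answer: 974890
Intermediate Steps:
z(j, t) = j*t
w(T, y) = 3 - T - 2*y (w(T, y) = 3 - (T - (-2)*y) = 3 - (T + 2*y) = 3 + (-T - 2*y) = 3 - T - 2*y)
n(q) = -12*q (n(q) = ((2*q)*(-2))*3 = -4*q*3 = -12*q)
(-710 + w(-8, 17))*(-1294 + n(3)) = (-710 + (3 - 1*(-8) - 2*17))*(-1294 - 12*3) = (-710 + (3 + 8 - 34))*(-1294 - 36) = (-710 - 23)*(-1330) = -733*(-1330) = 974890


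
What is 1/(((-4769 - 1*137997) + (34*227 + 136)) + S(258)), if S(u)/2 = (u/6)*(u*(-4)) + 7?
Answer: -1/223650 ≈ -4.4713e-6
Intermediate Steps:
S(u) = 14 - 4*u²/3 (S(u) = 2*((u/6)*(u*(-4)) + 7) = 2*((u*(⅙))*(-4*u) + 7) = 2*((u/6)*(-4*u) + 7) = 2*(-2*u²/3 + 7) = 2*(7 - 2*u²/3) = 14 - 4*u²/3)
1/(((-4769 - 1*137997) + (34*227 + 136)) + S(258)) = 1/(((-4769 - 1*137997) + (34*227 + 136)) + (14 - 4/3*258²)) = 1/(((-4769 - 137997) + (7718 + 136)) + (14 - 4/3*66564)) = 1/((-142766 + 7854) + (14 - 88752)) = 1/(-134912 - 88738) = 1/(-223650) = -1/223650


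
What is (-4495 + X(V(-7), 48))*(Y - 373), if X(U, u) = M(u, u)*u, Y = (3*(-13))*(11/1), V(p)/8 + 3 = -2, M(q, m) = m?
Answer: 1757182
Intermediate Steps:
V(p) = -40 (V(p) = -24 + 8*(-2) = -24 - 16 = -40)
Y = -429 ≈ -429.00
X(U, u) = u**2 (X(U, u) = u*u = u**2)
(-4495 + X(V(-7), 48))*(Y - 373) = (-4495 + 48**2)*(-429 - 373) = (-4495 + 2304)*(-802) = -2191*(-802) = 1757182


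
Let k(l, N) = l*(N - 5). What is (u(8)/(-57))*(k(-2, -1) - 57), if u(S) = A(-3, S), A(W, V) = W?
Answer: -45/19 ≈ -2.3684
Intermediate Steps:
u(S) = -3
k(l, N) = l*(-5 + N)
(u(8)/(-57))*(k(-2, -1) - 57) = (-3/(-57))*(-2*(-5 - 1) - 57) = (-3*(-1/57))*(-2*(-6) - 57) = (12 - 57)/19 = (1/19)*(-45) = -45/19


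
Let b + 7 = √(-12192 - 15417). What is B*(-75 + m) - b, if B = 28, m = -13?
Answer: -2457 - I*√27609 ≈ -2457.0 - 166.16*I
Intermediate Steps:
b = -7 + I*√27609 (b = -7 + √(-12192 - 15417) = -7 + √(-27609) = -7 + I*√27609 ≈ -7.0 + 166.16*I)
B*(-75 + m) - b = 28*(-75 - 13) - (-7 + I*√27609) = 28*(-88) + (7 - I*√27609) = -2464 + (7 - I*√27609) = -2457 - I*√27609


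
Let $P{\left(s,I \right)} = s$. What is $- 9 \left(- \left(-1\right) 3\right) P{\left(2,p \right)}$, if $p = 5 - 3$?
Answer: $-54$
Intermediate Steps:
$p = 2$
$- 9 \left(- \left(-1\right) 3\right) P{\left(2,p \right)} = - 9 \left(- \left(-1\right) 3\right) 2 = - 9 \left(\left(-1\right) \left(-3\right)\right) 2 = \left(-9\right) 3 \cdot 2 = \left(-27\right) 2 = -54$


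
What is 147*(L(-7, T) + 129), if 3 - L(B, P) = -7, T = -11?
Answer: 20433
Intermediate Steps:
L(B, P) = 10 (L(B, P) = 3 - 1*(-7) = 3 + 7 = 10)
147*(L(-7, T) + 129) = 147*(10 + 129) = 147*139 = 20433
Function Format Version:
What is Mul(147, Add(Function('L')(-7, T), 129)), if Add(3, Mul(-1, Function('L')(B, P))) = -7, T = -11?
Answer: 20433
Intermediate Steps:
Function('L')(B, P) = 10 (Function('L')(B, P) = Add(3, Mul(-1, -7)) = Add(3, 7) = 10)
Mul(147, Add(Function('L')(-7, T), 129)) = Mul(147, Add(10, 129)) = Mul(147, 139) = 20433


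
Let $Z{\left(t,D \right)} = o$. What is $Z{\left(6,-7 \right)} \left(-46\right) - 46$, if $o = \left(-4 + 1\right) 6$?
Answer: $782$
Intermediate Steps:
$o = -18$ ($o = \left(-3\right) 6 = -18$)
$Z{\left(t,D \right)} = -18$
$Z{\left(6,-7 \right)} \left(-46\right) - 46 = \left(-18\right) \left(-46\right) - 46 = 828 - 46 = 782$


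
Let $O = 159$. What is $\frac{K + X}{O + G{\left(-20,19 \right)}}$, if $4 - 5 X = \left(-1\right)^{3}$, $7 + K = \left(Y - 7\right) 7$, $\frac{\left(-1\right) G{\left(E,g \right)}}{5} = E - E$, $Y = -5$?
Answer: $- \frac{30}{53} \approx -0.56604$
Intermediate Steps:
$G{\left(E,g \right)} = 0$ ($G{\left(E,g \right)} = - 5 \left(E - E\right) = \left(-5\right) 0 = 0$)
$K = -91$ ($K = -7 + \left(-5 - 7\right) 7 = -7 - 84 = -91$)
$X = 1$ ($X = \frac{4}{5} - \frac{\left(-1\right)^{3}}{5} = \frac{4}{5} - - \frac{1}{5} = \frac{4}{5} + \frac{1}{5} = 1$)
$\frac{K + X}{O + G{\left(-20,19 \right)}} = \frac{-91 + 1}{159 + 0} = - \frac{90}{159} = \left(-90\right) \frac{1}{159} = - \frac{30}{53}$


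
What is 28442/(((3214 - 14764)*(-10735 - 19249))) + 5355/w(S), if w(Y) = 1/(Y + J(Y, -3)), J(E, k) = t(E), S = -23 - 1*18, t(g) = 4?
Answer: -34308581061779/173157600 ≈ -1.9814e+5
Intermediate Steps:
S = -41 (S = -23 - 18 = -41)
J(E, k) = 4
w(Y) = 1/(4 + Y) (w(Y) = 1/(Y + 4) = 1/(4 + Y))
28442/(((3214 - 14764)*(-10735 - 19249))) + 5355/w(S) = 28442/(((3214 - 14764)*(-10735 - 19249))) + 5355/(1/(4 - 41)) = 28442/((-11550*(-29984))) + 5355/(1/(-37)) = 28442/346315200 + 5355/(-1/37) = 28442*(1/346315200) + 5355*(-37) = 14221/173157600 - 198135 = -34308581061779/173157600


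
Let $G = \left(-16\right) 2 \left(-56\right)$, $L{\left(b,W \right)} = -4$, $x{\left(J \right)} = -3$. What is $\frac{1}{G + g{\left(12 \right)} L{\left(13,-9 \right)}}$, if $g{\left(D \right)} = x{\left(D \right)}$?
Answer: $\frac{1}{1804} \approx 0.00055432$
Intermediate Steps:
$g{\left(D \right)} = -3$
$G = 1792$ ($G = \left(-32\right) \left(-56\right) = 1792$)
$\frac{1}{G + g{\left(12 \right)} L{\left(13,-9 \right)}} = \frac{1}{1792 - -12} = \frac{1}{1792 + 12} = \frac{1}{1804}$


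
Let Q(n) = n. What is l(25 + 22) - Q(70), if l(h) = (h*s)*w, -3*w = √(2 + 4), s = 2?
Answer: -70 - 94*√6/3 ≈ -146.75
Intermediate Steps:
w = -√6/3 (w = -√(2 + 4)/3 = -√6/3 ≈ -0.81650)
l(h) = -2*h*√6/3 (l(h) = (h*2)*(-√6/3) = (2*h)*(-√6/3) = -2*h*√6/3)
l(25 + 22) - Q(70) = -2*(25 + 22)*√6/3 - 1*70 = -⅔*47*√6 - 70 = -94*√6/3 - 70 = -70 - 94*√6/3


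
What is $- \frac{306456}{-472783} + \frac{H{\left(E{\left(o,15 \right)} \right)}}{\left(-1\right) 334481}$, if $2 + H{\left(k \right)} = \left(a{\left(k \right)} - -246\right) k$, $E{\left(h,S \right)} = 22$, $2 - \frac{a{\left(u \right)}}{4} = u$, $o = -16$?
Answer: $\frac{100778051386}{158136930623} \approx 0.63728$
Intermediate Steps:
$a{\left(u \right)} = 8 - 4 u$
$H{\left(k \right)} = -2 + k \left(254 - 4 k\right)$ ($H{\left(k \right)} = -2 + \left(\left(8 - 4 k\right) - -246\right) k = -2 + \left(\left(8 - 4 k\right) + 246\right) k = -2 + \left(254 - 4 k\right) k = -2 + k \left(254 - 4 k\right)$)
$- \frac{306456}{-472783} + \frac{H{\left(E{\left(o,15 \right)} \right)}}{\left(-1\right) 334481} = - \frac{306456}{-472783} + \frac{-2 - 4 \cdot 22^{2} + 254 \cdot 22}{\left(-1\right) 334481} = \left(-306456\right) \left(- \frac{1}{472783}\right) + \frac{-2 - 1936 + 5588}{-334481} = \frac{306456}{472783} + \left(-2 - 1936 + 5588\right) \left(- \frac{1}{334481}\right) = \frac{306456}{472783} + 3650 \left(- \frac{1}{334481}\right) = \frac{306456}{472783} - \frac{3650}{334481} = \frac{100778051386}{158136930623}$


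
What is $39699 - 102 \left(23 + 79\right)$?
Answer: $29295$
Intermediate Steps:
$39699 - 102 \left(23 + 79\right) = 39699 - 102 \cdot 102 = 39699 - 10404 = 29295$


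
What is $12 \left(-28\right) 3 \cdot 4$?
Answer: $-4032$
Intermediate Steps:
$12 \left(-28\right) 3 \cdot 4 = \left(-336\right) 12 = -4032$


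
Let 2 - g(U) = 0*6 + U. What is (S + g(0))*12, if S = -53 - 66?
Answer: -1404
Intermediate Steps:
S = -119
g(U) = 2 - U (g(U) = 2 - (0*6 + U) = 2 - (0 + U) = 2 - U)
(S + g(0))*12 = (-119 + (2 - 1*0))*12 = (-119 + (2 + 0))*12 = (-119 + 2)*12 = -117*12 = -1404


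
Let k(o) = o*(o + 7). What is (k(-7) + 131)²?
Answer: 17161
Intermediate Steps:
k(o) = o*(7 + o)
(k(-7) + 131)² = (-7*(7 - 7) + 131)² = (-7*0 + 131)² = (0 + 131)² = 131² = 17161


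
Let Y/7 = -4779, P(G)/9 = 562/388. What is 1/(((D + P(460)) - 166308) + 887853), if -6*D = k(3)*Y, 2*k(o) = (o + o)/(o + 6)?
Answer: 97/70171404 ≈ 1.3823e-6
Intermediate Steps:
P(G) = 2529/194 (P(G) = 9*(562/388) = 9*(562*(1/388)) = 9*(281/194) = 2529/194)
k(o) = o/(6 + o) (k(o) = ((o + o)/(o + 6))/2 = ((2*o)/(6 + o))/2 = (2*o/(6 + o))/2 = o/(6 + o))
Y = -33453 (Y = 7*(-4779) = -33453)
D = 3717/2 (D = -3/(6 + 3)*(-33453)/6 = -3/9*(-33453)/6 = -3*(⅑)*(-33453)/6 = -(-33453)/18 = -⅙*(-11151) = 3717/2 ≈ 1858.5)
1/(((D + P(460)) - 166308) + 887853) = 1/(((3717/2 + 2529/194) - 166308) + 887853) = 1/((181539/97 - 166308) + 887853) = 1/(-15950337/97 + 887853) = 1/(70171404/97) = 97/70171404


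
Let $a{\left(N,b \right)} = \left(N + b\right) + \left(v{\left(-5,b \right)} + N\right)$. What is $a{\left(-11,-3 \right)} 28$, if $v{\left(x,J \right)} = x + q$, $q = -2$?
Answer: $-896$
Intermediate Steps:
$v{\left(x,J \right)} = -2 + x$ ($v{\left(x,J \right)} = x - 2 = -2 + x$)
$a{\left(N,b \right)} = -7 + b + 2 N$ ($a{\left(N,b \right)} = \left(N + b\right) + \left(\left(-2 - 5\right) + N\right) = \left(N + b\right) + \left(-7 + N\right) = -7 + b + 2 N$)
$a{\left(-11,-3 \right)} 28 = \left(-7 - 3 + 2 \left(-11\right)\right) 28 = \left(-7 - 3 - 22\right) 28 = \left(-32\right) 28 = -896$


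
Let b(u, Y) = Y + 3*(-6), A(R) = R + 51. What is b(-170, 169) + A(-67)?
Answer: 135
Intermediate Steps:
A(R) = 51 + R
b(u, Y) = -18 + Y (b(u, Y) = Y - 18 = -18 + Y)
b(-170, 169) + A(-67) = (-18 + 169) + (51 - 67) = 151 - 16 = 135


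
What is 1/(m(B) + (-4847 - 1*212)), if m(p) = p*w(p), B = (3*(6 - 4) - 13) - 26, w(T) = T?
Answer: -1/3970 ≈ -0.00025189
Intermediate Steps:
B = -33 (B = (3*2 - 13) - 26 = (6 - 13) - 26 = -7 - 26 = -33)
m(p) = p**2 (m(p) = p*p = p**2)
1/(m(B) + (-4847 - 1*212)) = 1/((-33)**2 + (-4847 - 1*212)) = 1/(1089 + (-4847 - 212)) = 1/(1089 - 5059) = 1/(-3970) = -1/3970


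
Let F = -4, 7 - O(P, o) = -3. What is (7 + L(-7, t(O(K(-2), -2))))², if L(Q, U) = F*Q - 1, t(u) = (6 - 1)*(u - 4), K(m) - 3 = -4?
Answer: 1156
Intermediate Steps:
K(m) = -1 (K(m) = 3 - 4 = -1)
O(P, o) = 10 (O(P, o) = 7 - 1*(-3) = 7 + 3 = 10)
t(u) = -20 + 5*u (t(u) = 5*(-4 + u) = -20 + 5*u)
L(Q, U) = -1 - 4*Q (L(Q, U) = -4*Q - 1 = -1 - 4*Q)
(7 + L(-7, t(O(K(-2), -2))))² = (7 + (-1 - 4*(-7)))² = (7 + (-1 + 28))² = (7 + 27)² = 34² = 1156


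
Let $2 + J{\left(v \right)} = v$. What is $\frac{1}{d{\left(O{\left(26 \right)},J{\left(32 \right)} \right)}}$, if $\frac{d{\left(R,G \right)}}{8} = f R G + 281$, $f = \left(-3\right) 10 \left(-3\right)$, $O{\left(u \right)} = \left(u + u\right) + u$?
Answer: $\frac{1}{1687048} \approx 5.9275 \cdot 10^{-7}$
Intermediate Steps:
$J{\left(v \right)} = -2 + v$
$O{\left(u \right)} = 3 u$ ($O{\left(u \right)} = 2 u + u = 3 u$)
$f = 90$ ($f = \left(-30\right) \left(-3\right) = 90$)
$d{\left(R,G \right)} = 2248 + 720 G R$ ($d{\left(R,G \right)} = 8 \left(90 R G + 281\right) = 8 \left(90 G R + 281\right) = 8 \left(281 + 90 G R\right) = 2248 + 720 G R$)
$\frac{1}{d{\left(O{\left(26 \right)},J{\left(32 \right)} \right)}} = \frac{1}{2248 + 720 \left(-2 + 32\right) 3 \cdot 26} = \frac{1}{2248 + 720 \cdot 30 \cdot 78} = \frac{1}{2248 + 1684800} = \frac{1}{1687048}$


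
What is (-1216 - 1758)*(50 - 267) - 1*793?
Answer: 644565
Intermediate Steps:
(-1216 - 1758)*(50 - 267) - 1*793 = -2974*(-217) - 793 = 645358 - 793 = 644565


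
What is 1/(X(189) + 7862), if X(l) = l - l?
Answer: 1/7862 ≈ 0.00012719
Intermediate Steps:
X(l) = 0
1/(X(189) + 7862) = 1/(0 + 7862) = 1/7862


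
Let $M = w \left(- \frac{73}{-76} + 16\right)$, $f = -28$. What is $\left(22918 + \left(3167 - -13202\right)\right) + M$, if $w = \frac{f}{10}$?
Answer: $\frac{7455507}{190} \approx 39240.0$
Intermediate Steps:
$w = - \frac{14}{5}$ ($w = - \frac{28}{10} = \left(-28\right) \frac{1}{10} = - \frac{14}{5} \approx -2.8$)
$M = - \frac{9023}{190}$ ($M = - \frac{14 \left(- \frac{73}{-76} + 16\right)}{5} = - \frac{14 \left(\left(-73\right) \left(- \frac{1}{76}\right) + 16\right)}{5} = - \frac{14 \left(\frac{73}{76} + 16\right)}{5} = \left(- \frac{14}{5}\right) \frac{1289}{76} = - \frac{9023}{190} \approx -47.49$)
$\left(22918 + \left(3167 - -13202\right)\right) + M = \left(22918 + \left(3167 - -13202\right)\right) - \frac{9023}{190} = \left(22918 + \left(3167 + 13202\right)\right) - \frac{9023}{190} = \left(22918 + 16369\right) - \frac{9023}{190} = 39287 - \frac{9023}{190} = \frac{7455507}{190}$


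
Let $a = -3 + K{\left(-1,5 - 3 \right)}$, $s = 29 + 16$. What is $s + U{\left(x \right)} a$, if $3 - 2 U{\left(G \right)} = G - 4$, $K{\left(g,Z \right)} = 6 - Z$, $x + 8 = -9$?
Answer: $57$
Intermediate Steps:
$x = -17$ ($x = -8 - 9 = -17$)
$U{\left(G \right)} = \frac{7}{2} - \frac{G}{2}$ ($U{\left(G \right)} = \frac{3}{2} - \frac{G - 4}{2} = \frac{3}{2} - \frac{-4 + G}{2} = \frac{3}{2} - \left(-2 + \frac{G}{2}\right) = \frac{7}{2} - \frac{G}{2}$)
$s = 45$
$a = 1$ ($a = -3 + \left(6 - \left(5 - 3\right)\right) = -3 + \left(6 - 2\right) = -3 + 4 = 1$)
$s + U{\left(x \right)} a = 45 + \left(\frac{7}{2} - - \frac{17}{2}\right) 1 = 45 + \left(\frac{7}{2} + \frac{17}{2}\right) 1 = 45 + 12 \cdot 1 = 45 + 12 = 57$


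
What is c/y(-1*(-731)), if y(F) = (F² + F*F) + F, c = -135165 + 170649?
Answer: 35484/1069453 ≈ 0.033180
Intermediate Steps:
c = 35484
y(F) = F + 2*F² (y(F) = (F² + F²) + F = 2*F² + F = F + 2*F²)
c/y(-1*(-731)) = 35484/(((-1*(-731))*(1 + 2*(-1*(-731))))) = 35484/((731*(1 + 2*731))) = 35484/((731*(1 + 1462))) = 35484/((731*1463)) = 35484/1069453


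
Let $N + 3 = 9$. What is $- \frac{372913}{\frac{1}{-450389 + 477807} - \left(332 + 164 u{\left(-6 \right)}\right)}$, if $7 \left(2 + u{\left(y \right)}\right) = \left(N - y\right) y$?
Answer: $- \frac{71571700438}{322984047} \approx -221.6$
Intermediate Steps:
$N = 6$ ($N = -3 + 9 = 6$)
$u{\left(y \right)} = -2 + \frac{y \left(6 - y\right)}{7}$ ($u{\left(y \right)} = -2 + \frac{\left(6 - y\right) y}{7} = -2 + \frac{y \left(6 - y\right)}{7}$)
$- \frac{372913}{\frac{1}{-450389 + 477807} - \left(332 + 164 u{\left(-6 \right)}\right)} = - \frac{372913}{\frac{1}{-450389 + 477807} - \left(332 + 164 \left(-2 - \frac{\left(-6\right)^{2}}{7} + \frac{6}{7} \left(-6\right)\right)\right)} = - \frac{372913}{\frac{1}{27418} - \left(332 + 164 \left(-2 - \frac{36}{7} - \frac{36}{7}\right)\right)} = - \frac{372913}{\frac{1}{27418} - - \frac{11780}{7}} = - \frac{372913}{\frac{1}{27418} + \left(\frac{14104}{7} - 332\right)} = - \frac{372913}{\frac{1}{27418} + \frac{11780}{7}} = - \frac{372913}{\frac{322984047}{191926}} = \left(-372913\right) \frac{191926}{322984047} = - \frac{71571700438}{322984047}$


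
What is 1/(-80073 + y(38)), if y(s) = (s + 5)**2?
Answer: -1/78224 ≈ -1.2784e-5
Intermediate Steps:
y(s) = (5 + s)**2
1/(-80073 + y(38)) = 1/(-80073 + (5 + 38)**2) = 1/(-80073 + 43**2) = 1/(-80073 + 1849) = 1/(-78224) = -1/78224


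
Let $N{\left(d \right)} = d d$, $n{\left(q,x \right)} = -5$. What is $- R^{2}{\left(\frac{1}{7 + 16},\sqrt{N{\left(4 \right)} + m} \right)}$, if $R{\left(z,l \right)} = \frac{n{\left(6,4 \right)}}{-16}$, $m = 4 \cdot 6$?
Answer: $- \frac{25}{256} \approx -0.097656$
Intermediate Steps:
$N{\left(d \right)} = d^{2}$
$m = 24$
$R{\left(z,l \right)} = \frac{5}{16}$ ($R{\left(z,l \right)} = - \frac{5}{-16} = \left(-5\right) \left(- \frac{1}{16}\right) = \frac{5}{16}$)
$- R^{2}{\left(\frac{1}{7 + 16},\sqrt{N{\left(4 \right)} + m} \right)} = - \left(\frac{5}{16}\right)^{2} = \left(-1\right) \frac{25}{256} = - \frac{25}{256}$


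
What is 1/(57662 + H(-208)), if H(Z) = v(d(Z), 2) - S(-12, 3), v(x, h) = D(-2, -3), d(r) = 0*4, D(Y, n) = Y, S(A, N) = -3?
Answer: 1/57663 ≈ 1.7342e-5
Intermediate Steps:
d(r) = 0
v(x, h) = -2
H(Z) = 1 (H(Z) = -2 - 1*(-3) = -2 + 3 = 1)
1/(57662 + H(-208)) = 1/(57662 + 1) = 1/57663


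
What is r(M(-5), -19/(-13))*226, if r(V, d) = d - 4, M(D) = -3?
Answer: -7458/13 ≈ -573.69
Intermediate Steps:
r(V, d) = -4 + d
r(M(-5), -19/(-13))*226 = (-4 - 19/(-13))*226 = (-4 - 19*(-1/13))*226 = (-4 + 19/13)*226 = -33/13*226 = -7458/13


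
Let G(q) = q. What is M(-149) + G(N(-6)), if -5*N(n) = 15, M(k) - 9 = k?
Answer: -143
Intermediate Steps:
M(k) = 9 + k
N(n) = -3 (N(n) = -⅕*15 = -3)
M(-149) + G(N(-6)) = (9 - 149) - 3 = -140 - 3 = -143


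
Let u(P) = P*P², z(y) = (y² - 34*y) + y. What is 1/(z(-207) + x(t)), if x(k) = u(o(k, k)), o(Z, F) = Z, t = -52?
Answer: -1/90928 ≈ -1.0998e-5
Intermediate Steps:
z(y) = y² - 33*y
u(P) = P³
x(k) = k³
1/(z(-207) + x(t)) = 1/(-207*(-33 - 207) + (-52)³) = 1/(-207*(-240) - 140608) = 1/(49680 - 140608) = 1/(-90928) = -1/90928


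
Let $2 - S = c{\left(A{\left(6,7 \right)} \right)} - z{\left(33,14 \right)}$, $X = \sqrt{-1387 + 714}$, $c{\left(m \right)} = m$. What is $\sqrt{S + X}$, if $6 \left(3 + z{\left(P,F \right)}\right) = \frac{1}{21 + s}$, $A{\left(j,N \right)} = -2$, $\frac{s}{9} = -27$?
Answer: $\frac{\sqrt{49247 + 49284 i \sqrt{673}}}{222} \approx 3.6716 + 3.5329 i$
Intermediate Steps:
$s = -243$ ($s = 9 \left(-27\right) = -243$)
$X = i \sqrt{673}$ ($X = \sqrt{-673} = i \sqrt{673} \approx 25.942 i$)
$z{\left(P,F \right)} = - \frac{3997}{1332}$ ($z{\left(P,F \right)} = -3 + \frac{1}{6 \left(21 - 243\right)} = -3 + \frac{1}{6 \left(-222\right)} = -3 + \frac{1}{6} \left(- \frac{1}{222}\right) = -3 - \frac{1}{1332} = - \frac{3997}{1332}$)
$S = \frac{1331}{1332}$ ($S = 2 - \left(-2 - - \frac{3997}{1332}\right) = 2 - \left(-2 + \frac{3997}{1332}\right) = 2 - \frac{1333}{1332} = \frac{1331}{1332} \approx 0.99925$)
$\sqrt{S + X} = \sqrt{\frac{1331}{1332} + i \sqrt{673}}$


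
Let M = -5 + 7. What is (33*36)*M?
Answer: 2376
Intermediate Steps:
M = 2
(33*36)*M = (33*36)*2 = 1188*2 = 2376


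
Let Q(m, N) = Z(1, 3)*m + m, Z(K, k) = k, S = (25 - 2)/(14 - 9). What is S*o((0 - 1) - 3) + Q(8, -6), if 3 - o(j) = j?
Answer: 321/5 ≈ 64.200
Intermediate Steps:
S = 23/5 ≈ 4.6000
o(j) = 3 - j
Q(m, N) = 4*m (Q(m, N) = 3*m + m = 4*m)
S*o((0 - 1) - 3) + Q(8, -6) = 23*(3 - ((0 - 1) - 3))/5 + 4*8 = 23*(3 - (-1 - 3))/5 + 32 = 23*(3 - 1*(-4))/5 + 32 = 23*(3 + 4)/5 + 32 = (23/5)*7 + 32 = 161/5 + 32 = 321/5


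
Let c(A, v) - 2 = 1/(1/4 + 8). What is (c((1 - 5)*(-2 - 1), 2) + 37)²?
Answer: 1666681/1089 ≈ 1530.5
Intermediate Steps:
c(A, v) = 70/33 (c(A, v) = 2 + 1/(1/4 + 8) = 2 + 1/(¼ + 8) = 2 + 1/(33/4) = 2 + 4/33 = 70/33)
(c((1 - 5)*(-2 - 1), 2) + 37)² = (70/33 + 37)² = (1291/33)² = 1666681/1089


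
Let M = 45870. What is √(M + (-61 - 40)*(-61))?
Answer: √52031 ≈ 228.10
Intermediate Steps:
√(M + (-61 - 40)*(-61)) = √(45870 + (-61 - 40)*(-61)) = √(45870 - 101*(-61)) = √(45870 + 6161) = √52031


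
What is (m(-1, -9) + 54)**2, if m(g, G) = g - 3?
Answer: 2500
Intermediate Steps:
m(g, G) = -3 + g
(m(-1, -9) + 54)**2 = ((-3 - 1) + 54)**2 = (-4 + 54)**2 = 50**2 = 2500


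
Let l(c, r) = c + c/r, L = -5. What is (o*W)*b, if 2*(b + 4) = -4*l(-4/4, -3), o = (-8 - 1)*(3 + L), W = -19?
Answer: 912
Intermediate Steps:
o = 18 (o = (-8 - 1)*(3 - 5) = -9*(-2) = 18)
b = -8/3 (b = -4 + (-4*(-4/4 - 4/4/(-3)))/2 = -4 + (-4*(-4*¼ - 4*¼*(-⅓)))/2 = -4 + (-4*(-1 - 1*(-⅓)))/2 = -4 + (-4*(-1 + ⅓))/2 = -4 + (-4*(-⅔))/2 = -4 + (½)*(8/3) = -4 + 4/3 = -8/3 ≈ -2.6667)
(o*W)*b = (18*(-19))*(-8/3) = -342*(-8/3) = 912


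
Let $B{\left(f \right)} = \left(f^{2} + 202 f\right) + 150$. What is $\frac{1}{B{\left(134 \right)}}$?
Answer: $\frac{1}{45174} \approx 2.2137 \cdot 10^{-5}$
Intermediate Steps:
$B{\left(f \right)} = 150 + f^{2} + 202 f$
$\frac{1}{B{\left(134 \right)}} = \frac{1}{150 + 134^{2} + 202 \cdot 134} = \frac{1}{150 + 17956 + 27068} = \frac{1}{45174}$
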